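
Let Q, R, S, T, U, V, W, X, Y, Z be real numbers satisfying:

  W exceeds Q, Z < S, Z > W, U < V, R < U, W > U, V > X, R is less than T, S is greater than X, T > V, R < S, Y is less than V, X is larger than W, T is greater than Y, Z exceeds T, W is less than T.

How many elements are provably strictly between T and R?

The relations place R below T. An element lies strictly between them when it is forced above R and also forced below T.
Above R: {U, W, X, V, Z, S}. Below T: {Q, U, Y, W, X, V}.
Intersection: {U, W, X, V} — 4.

4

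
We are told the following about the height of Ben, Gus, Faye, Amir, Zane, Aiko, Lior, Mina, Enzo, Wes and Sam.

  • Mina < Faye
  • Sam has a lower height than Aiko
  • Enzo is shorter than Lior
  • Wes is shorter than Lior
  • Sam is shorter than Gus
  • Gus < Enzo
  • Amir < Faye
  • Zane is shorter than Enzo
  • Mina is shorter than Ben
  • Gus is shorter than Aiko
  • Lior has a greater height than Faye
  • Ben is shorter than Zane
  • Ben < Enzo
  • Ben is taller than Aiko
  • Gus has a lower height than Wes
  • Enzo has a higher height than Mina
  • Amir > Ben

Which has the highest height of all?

Lior

Chaining downward from Lior: directly below it, Wes, Faye, Enzo; then Gus, Mina, Ben, Zane, Amir; then Sam, Aiko.
That covers every other element, and nothing is given above Lior, so Lior is the highest height.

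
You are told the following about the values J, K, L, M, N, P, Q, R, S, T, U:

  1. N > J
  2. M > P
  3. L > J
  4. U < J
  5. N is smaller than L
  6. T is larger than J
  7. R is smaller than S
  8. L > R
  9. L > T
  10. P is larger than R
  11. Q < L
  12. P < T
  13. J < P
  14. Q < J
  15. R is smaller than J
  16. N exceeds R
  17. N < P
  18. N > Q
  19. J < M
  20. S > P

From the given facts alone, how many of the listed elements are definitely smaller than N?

Directly below N: Q, R, J.
One step further: U (4 so far).
Nothing else is reachable below N; 4 in all.

4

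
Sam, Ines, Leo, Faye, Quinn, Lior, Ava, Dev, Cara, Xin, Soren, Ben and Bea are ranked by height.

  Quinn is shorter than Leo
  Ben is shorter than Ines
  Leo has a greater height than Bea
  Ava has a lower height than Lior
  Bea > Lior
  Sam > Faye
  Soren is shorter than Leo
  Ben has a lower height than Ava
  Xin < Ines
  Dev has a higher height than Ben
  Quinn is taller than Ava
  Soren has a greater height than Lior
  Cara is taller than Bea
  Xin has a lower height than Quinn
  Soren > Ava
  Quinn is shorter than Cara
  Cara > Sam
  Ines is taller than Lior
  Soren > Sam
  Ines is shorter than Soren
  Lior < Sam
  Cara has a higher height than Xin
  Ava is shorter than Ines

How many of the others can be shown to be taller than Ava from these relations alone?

From Ava the given relations immediately reach Lior, Ines, Quinn, Soren.
From those, Sam, Bea, Leo, Cara — 8 in total.
Nothing else is reachable above Ava; 8 in all.

8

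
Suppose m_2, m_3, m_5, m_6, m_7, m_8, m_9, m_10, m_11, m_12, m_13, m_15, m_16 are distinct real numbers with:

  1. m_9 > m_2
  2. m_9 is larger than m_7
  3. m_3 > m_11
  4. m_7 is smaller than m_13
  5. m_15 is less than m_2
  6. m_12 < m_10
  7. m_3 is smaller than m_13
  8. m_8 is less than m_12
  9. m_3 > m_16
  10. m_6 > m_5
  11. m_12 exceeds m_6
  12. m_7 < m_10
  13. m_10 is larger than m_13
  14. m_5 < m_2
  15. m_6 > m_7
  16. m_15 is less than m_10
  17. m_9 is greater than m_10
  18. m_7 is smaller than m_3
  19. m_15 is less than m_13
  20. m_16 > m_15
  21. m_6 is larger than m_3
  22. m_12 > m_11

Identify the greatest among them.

m_9

m_5 is not greatest since m_5 < m_2; m_11 is not greatest since m_11 < m_3; m_15 is not greatest since m_15 < m_10; m_7 is not greatest since m_7 < m_6; m_16 is not greatest since m_16 < m_3; m_8 is not greatest since m_8 < m_12; m_3 is not greatest since m_3 < m_13; m_2 is not greatest since m_2 < m_9; m_13 is not greatest since m_13 < m_10; m_6 is not greatest since m_6 < m_12; m_12 is not greatest since m_12 < m_10; m_10 is not greatest since m_10 < m_9.
Only m_9 has nothing above it, so m_9 is the greatest.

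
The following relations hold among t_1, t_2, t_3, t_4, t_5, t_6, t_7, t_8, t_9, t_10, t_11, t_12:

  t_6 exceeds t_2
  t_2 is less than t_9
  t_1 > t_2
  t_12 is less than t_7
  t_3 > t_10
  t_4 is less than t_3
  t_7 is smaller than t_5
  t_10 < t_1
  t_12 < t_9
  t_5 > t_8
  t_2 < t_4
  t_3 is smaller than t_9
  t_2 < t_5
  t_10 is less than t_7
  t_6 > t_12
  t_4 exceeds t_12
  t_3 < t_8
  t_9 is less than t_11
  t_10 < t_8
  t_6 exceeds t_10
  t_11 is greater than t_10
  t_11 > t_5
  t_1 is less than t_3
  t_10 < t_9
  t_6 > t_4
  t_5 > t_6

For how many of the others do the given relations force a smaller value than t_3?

From t_3 the given relations immediately reach t_10, t_1, t_4.
From those, t_12, t_2 — 5 in total.
No other element is forced below t_3 by the given relations, so the count is 5.

5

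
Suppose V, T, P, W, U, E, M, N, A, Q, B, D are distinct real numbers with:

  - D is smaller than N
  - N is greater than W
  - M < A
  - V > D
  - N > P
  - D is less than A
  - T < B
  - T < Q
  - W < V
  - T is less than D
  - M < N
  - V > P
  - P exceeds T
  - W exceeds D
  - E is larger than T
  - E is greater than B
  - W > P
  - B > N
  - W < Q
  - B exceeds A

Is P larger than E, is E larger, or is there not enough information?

P < W and W < N give P < N.
With N < B: P < W < N < B.
Then B < E extends the chain to E.
So E is larger.

E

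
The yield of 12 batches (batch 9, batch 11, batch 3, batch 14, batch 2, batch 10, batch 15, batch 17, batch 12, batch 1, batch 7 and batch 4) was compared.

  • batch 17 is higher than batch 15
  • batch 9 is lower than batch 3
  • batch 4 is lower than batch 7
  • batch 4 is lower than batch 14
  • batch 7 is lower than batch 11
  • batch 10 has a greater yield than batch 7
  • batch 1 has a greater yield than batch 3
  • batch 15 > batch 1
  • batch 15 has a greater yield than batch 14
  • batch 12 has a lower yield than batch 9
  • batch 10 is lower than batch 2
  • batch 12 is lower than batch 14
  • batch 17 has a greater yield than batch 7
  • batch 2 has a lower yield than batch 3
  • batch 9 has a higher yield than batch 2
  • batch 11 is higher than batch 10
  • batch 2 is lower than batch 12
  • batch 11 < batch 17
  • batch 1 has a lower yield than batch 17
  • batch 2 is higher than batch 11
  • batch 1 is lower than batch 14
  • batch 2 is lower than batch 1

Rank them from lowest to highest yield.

Nothing is placed below batch 4, so it is least; from there batch 4 < batch 7; batch 7 < batch 10; batch 10 < batch 11; batch 11 < batch 2; batch 2 < batch 12; batch 12 < batch 9; batch 9 < batch 3; batch 3 < batch 1; batch 1 < batch 14; batch 14 < batch 15; batch 15 < batch 17, each given directly.

batch 4 < batch 7 < batch 10 < batch 11 < batch 2 < batch 12 < batch 9 < batch 3 < batch 1 < batch 14 < batch 15 < batch 17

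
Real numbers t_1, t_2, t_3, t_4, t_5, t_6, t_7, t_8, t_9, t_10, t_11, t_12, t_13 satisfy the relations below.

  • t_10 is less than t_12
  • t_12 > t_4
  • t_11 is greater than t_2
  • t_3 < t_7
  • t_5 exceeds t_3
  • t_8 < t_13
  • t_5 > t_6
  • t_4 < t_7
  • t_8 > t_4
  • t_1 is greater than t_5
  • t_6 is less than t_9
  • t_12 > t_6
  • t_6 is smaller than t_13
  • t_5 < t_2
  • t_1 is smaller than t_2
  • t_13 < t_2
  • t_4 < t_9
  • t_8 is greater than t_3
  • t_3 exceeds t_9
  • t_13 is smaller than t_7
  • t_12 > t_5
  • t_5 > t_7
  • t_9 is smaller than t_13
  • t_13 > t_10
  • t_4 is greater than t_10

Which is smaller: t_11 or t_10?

The relevant relations are t_10 < t_4; t_4 < t_9; t_9 < t_3; t_3 < t_8; t_8 < t_13; t_13 < t_7; t_7 < t_5; t_5 < t_1; t_1 < t_2; t_2 < t_11.
Together: t_10 < t_4 < t_9 < t_3 < t_8 < t_13 < t_7 < t_5 < t_1 < t_2 < t_11.
So t_10 < t_11; t_10 is the smaller of the two.

t_10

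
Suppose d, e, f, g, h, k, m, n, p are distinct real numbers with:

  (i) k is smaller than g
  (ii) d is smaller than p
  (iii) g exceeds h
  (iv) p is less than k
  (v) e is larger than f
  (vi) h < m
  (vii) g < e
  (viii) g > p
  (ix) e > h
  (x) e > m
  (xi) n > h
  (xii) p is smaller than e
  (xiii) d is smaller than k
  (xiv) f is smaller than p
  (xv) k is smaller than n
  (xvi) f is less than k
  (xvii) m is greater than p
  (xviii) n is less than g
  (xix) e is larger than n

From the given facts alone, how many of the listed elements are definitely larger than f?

6

The elements the relations force above f are p, k, m, n, g, e — no chain reaches any other.
That is 6.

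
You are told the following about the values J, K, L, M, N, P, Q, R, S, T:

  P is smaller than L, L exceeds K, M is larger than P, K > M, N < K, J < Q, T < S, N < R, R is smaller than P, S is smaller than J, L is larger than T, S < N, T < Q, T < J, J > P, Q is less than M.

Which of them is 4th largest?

The consecutive relations fix a unique order: T < S < N < R < P < J < Q < M < K < L.
Counting 4 from the largest end gives Q.

Q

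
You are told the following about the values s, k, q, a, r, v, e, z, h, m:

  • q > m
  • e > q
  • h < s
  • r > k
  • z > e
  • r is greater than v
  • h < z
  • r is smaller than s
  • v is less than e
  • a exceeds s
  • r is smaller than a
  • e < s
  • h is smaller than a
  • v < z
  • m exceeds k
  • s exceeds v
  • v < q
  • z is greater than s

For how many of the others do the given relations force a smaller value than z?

From z the given relations immediately reach h, v, e, s.
From those, r, q — 6 in total.
From those, k, m — 8 in total.
No other element is forced below z by the given relations, so the count is 8.

8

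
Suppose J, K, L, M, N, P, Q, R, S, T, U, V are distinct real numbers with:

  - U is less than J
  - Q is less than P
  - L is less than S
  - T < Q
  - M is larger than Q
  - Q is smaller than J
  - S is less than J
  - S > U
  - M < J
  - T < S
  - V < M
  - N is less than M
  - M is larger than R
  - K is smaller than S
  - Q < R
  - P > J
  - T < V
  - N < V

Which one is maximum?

T is not greatest since T < V; N is not greatest since N < M; Q is not greatest since Q < R; U is not greatest since U < J; R is not greatest since R < M; L is not greatest since L < S; K is not greatest since K < S; V is not greatest since V < M; M is not greatest since M < J; S is not greatest since S < J; J is not greatest since J < P.
Only P has nothing above it, so P is the maximum.

P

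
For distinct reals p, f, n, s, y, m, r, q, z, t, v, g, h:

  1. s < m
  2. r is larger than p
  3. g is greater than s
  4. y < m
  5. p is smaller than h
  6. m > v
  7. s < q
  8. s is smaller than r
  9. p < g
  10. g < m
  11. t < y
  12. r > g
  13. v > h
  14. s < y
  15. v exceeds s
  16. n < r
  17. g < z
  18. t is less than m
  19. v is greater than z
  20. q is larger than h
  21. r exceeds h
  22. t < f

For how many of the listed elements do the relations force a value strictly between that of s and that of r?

Chaining upward from s reaches: g, z, y, v, m, q.
Chaining downward from r reaches: p, g, h, n.
Strictly between s and r are those in both lists: g — 1 element.

1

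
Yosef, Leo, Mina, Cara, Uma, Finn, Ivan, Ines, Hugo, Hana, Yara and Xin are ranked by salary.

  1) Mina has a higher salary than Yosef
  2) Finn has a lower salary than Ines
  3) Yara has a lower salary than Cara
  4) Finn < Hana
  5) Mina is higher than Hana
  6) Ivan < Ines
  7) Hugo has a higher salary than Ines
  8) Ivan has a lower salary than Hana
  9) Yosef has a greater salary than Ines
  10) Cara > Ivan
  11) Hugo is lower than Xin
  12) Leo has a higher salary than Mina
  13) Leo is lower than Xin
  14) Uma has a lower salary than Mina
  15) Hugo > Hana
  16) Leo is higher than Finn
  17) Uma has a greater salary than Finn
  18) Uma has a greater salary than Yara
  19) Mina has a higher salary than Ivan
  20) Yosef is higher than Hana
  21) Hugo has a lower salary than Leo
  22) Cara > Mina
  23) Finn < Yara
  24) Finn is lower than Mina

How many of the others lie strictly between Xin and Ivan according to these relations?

6

The relations place Ivan below Xin. An element lies strictly between them when it is forced above Ivan and also forced below Xin.
Above Ivan: {Hana, Ines, Hugo, Yosef, Mina, Cara, Leo}. Below Xin: {Finn, Hana, Ines, Hugo, Yara, Uma, Yosef, Mina, Leo}.
Intersection: {Hana, Ines, Hugo, Yosef, Mina, Leo} — 6.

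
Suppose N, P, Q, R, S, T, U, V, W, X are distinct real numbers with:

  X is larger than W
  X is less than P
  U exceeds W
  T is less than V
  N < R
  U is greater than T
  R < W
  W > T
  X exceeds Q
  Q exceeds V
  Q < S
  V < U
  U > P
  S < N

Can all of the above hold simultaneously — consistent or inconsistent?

The single ordering T < V < Q < S < N < R < W < X < P < U satisfies every listed relation, so no contradiction arises.

consistent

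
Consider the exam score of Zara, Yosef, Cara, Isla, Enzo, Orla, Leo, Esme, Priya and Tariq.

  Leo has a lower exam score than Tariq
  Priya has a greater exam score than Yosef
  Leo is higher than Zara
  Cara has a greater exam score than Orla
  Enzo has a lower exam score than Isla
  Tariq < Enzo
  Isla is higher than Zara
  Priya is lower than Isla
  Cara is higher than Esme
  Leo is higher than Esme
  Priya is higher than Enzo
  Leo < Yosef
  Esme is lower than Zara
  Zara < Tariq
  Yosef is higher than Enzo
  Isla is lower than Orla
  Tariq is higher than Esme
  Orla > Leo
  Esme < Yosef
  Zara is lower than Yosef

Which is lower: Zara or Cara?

Zara

The relevant relations are Zara < Tariq; Tariq < Enzo; Enzo < Yosef; Yosef < Priya; Priya < Isla; Isla < Orla; Orla < Cara.
Together: Zara < Tariq < Enzo < Yosef < Priya < Isla < Orla < Cara.
So Zara < Cara; Zara is the lower of the two.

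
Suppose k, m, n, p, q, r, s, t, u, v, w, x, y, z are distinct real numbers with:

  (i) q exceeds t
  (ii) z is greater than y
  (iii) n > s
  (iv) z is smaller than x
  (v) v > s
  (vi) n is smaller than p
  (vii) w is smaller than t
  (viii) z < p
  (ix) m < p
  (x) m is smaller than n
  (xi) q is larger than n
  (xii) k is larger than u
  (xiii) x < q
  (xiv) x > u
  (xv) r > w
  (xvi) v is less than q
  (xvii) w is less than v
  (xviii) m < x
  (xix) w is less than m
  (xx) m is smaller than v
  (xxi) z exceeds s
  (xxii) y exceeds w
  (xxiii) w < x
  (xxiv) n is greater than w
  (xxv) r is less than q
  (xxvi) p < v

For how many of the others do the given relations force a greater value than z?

From z the given relations immediately reach p, x.
From those, v, q — 4 in total.
Nothing else is reachable above z; 4 in all.

4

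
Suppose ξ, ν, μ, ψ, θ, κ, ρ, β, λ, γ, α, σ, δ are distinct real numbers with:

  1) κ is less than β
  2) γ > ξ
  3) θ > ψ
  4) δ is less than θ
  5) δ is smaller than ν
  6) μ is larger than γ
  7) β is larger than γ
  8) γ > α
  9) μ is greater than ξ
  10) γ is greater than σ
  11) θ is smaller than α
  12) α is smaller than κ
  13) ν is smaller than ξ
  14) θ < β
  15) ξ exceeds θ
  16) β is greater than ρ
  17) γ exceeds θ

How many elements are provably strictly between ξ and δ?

2

The relations place δ below ξ. An element lies strictly between them when it is forced above δ and also forced below ξ.
Above δ: {θ, α, ν, γ, κ, β, μ}. Below ξ: {ψ, θ, ν}.
Intersection: {θ, ν} — 2.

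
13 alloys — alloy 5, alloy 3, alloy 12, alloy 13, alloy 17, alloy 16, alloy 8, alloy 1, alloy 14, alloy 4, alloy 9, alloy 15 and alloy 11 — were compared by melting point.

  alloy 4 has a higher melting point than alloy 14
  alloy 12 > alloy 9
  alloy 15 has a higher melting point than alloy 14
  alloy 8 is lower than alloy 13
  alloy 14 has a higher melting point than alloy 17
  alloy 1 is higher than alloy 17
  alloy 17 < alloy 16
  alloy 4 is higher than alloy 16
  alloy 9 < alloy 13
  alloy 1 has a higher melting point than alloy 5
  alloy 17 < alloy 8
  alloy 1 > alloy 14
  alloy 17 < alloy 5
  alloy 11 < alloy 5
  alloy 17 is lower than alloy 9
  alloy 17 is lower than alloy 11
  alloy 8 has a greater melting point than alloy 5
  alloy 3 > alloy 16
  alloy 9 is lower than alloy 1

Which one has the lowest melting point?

alloy 17

alloy 14 is not least since alloy 17 < alloy 14; alloy 11 is not least since alloy 17 < alloy 11; alloy 5 is not least since alloy 17 < alloy 5; alloy 15 is not least since alloy 14 < alloy 15; alloy 9 is not least since alloy 17 < alloy 9; alloy 8 is not least since alloy 5 < alloy 8; alloy 16 is not least since alloy 17 < alloy 16; alloy 1 is not least since alloy 17 < alloy 1; alloy 4 is not least since alloy 14 < alloy 4; alloy 13 is not least since alloy 9 < alloy 13; alloy 12 is not least since alloy 9 < alloy 12; alloy 3 is not least since alloy 16 < alloy 3.
Only alloy 17 has nothing below it, so alloy 17 is the lowest melting point.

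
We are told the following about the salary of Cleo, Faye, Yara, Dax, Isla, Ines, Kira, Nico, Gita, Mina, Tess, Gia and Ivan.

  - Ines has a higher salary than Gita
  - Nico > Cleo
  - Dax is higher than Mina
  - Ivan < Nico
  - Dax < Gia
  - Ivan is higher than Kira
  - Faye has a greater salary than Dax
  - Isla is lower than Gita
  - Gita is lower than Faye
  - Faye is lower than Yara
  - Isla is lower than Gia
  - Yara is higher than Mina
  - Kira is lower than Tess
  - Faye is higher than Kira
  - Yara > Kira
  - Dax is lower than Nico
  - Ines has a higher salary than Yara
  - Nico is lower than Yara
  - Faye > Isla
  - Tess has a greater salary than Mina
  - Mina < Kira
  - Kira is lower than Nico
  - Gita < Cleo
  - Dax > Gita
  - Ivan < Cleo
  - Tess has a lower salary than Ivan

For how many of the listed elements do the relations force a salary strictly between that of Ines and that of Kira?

The relations place Kira below Ines. An element lies strictly between them when it is forced above Kira and also forced below Ines.
Above Kira: {Tess, Ivan, Faye, Cleo, Nico, Yara}. Below Ines: {Mina, Tess, Ivan, Isla, Gita, Dax, Faye, Cleo, Nico, Yara}.
Intersection: {Tess, Ivan, Faye, Cleo, Nico, Yara} — 6.

6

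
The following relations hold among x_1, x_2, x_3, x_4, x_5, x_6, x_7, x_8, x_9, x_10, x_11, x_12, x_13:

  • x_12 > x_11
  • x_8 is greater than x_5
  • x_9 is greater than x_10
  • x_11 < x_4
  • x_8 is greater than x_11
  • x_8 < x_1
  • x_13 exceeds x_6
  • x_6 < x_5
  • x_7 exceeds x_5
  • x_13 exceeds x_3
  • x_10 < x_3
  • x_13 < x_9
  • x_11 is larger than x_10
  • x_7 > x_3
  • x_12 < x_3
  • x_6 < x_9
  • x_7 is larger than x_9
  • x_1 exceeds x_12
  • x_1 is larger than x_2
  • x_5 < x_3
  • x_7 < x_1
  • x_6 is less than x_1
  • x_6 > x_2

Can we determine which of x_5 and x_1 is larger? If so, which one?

x_1

Link the given pairs in sequence: x_5 < x_3; x_3 < x_13; x_13 < x_9; x_9 < x_7; x_7 < x_1.
Together: x_5 < x_3 < x_13 < x_9 < x_7 < x_1.
So x_1 is larger.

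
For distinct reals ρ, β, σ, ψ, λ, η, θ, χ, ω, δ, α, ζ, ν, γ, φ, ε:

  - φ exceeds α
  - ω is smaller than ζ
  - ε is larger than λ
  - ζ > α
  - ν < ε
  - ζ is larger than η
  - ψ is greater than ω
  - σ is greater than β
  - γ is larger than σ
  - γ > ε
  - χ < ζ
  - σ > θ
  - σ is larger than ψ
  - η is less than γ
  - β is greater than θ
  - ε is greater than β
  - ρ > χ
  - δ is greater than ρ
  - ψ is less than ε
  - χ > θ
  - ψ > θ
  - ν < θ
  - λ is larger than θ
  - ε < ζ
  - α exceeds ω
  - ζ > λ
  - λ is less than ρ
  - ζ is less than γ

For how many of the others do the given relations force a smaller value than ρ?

4

Directly below ρ: λ, χ.
One step further: θ (3 so far).
One step further: ν (4 so far).
Nothing else is reachable below ρ; 4 in all.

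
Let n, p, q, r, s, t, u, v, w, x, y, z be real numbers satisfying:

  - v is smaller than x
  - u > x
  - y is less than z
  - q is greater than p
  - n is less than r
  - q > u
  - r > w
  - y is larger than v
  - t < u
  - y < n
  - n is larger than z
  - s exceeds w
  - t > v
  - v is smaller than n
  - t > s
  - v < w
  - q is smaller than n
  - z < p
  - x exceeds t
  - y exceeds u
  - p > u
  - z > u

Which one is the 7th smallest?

Piecing the relations together gives one ordering: v < w < s < t < x < u < y < z < p < q < n < r.
The 7th smallest is y.

y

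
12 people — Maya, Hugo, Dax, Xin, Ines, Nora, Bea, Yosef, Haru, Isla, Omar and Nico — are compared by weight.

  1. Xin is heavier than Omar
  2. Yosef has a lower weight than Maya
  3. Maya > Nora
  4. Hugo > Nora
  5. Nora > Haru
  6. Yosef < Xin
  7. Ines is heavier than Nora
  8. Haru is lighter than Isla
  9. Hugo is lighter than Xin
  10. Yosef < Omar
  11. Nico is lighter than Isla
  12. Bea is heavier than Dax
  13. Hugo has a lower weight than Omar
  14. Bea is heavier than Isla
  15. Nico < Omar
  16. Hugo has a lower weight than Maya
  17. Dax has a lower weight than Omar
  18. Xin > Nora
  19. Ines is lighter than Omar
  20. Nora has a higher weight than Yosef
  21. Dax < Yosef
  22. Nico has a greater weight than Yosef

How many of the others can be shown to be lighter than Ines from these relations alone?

4

The elements the relations force below Ines are Dax, Haru, Yosef, Nora — no chain reaches any other.
That is 4.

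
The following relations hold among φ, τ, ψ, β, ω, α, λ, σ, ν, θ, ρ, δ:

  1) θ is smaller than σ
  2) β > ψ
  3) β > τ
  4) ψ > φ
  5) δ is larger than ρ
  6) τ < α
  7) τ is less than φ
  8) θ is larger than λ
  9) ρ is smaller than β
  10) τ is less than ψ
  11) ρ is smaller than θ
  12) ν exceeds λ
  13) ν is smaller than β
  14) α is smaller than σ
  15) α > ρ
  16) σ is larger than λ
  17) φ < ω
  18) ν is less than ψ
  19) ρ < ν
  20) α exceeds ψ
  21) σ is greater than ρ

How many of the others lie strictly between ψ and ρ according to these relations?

1

Chaining upward from ρ reaches: ν, δ, θ, α, β, σ.
Chaining downward from ψ reaches: τ, φ, λ, ν.
Strictly between ρ and ψ are those in both lists: ν — 1 element.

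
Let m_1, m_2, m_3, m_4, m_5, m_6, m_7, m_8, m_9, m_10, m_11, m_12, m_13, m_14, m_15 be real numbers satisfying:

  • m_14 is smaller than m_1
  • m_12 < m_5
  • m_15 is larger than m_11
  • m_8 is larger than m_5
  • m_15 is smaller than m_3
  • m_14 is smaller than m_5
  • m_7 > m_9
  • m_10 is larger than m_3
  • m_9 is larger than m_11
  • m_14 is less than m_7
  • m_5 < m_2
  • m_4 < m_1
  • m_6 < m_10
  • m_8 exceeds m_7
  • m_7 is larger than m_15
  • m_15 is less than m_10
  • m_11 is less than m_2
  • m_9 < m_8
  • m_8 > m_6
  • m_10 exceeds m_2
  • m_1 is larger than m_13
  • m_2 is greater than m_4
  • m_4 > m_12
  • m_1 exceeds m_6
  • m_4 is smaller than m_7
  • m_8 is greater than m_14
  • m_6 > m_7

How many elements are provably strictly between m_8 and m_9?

Chaining upward from m_9 reaches: m_7, m_6, m_10, m_1.
Chaining downward from m_8 reaches: m_12, m_14, m_5, m_11, m_15, m_4, m_7, m_6.
Strictly between m_9 and m_8 are those in both lists: m_7, m_6 — 2 elements.

2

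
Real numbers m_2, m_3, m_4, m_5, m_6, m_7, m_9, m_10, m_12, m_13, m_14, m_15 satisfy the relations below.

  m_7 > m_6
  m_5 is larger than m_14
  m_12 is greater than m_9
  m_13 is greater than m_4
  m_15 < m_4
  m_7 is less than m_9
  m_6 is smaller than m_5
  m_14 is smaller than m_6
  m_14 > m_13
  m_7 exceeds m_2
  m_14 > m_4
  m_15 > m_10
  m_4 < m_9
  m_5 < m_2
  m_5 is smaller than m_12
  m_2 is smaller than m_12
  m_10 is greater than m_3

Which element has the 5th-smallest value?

m_13

The consecutive relations fix a unique order: m_3 < m_10 < m_15 < m_4 < m_13 < m_14 < m_6 < m_5 < m_2 < m_7 < m_9 < m_12.
Counting 5 from the smallest end gives m_13.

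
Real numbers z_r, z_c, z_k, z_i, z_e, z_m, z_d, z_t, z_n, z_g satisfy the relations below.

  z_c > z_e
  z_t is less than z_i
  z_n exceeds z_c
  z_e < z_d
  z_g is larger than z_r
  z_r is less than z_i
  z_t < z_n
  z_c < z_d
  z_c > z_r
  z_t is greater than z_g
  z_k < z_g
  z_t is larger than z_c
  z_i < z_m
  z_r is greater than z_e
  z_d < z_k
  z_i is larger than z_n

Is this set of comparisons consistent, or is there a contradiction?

The single ordering z_e < z_r < z_c < z_d < z_k < z_g < z_t < z_n < z_i < z_m satisfies every listed relation, so no contradiction arises.

consistent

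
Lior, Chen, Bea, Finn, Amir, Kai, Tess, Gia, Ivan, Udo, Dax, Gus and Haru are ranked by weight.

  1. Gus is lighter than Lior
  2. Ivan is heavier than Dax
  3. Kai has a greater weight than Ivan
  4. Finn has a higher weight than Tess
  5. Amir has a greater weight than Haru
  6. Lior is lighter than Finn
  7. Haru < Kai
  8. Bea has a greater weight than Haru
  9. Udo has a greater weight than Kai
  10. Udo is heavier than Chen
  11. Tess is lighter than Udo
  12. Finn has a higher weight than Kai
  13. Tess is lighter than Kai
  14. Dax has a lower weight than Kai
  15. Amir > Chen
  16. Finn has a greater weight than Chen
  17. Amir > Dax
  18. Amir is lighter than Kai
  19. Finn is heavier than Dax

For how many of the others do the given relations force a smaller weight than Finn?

9

From Finn the given relations immediately reach Dax, Tess, Chen, Lior, Kai.
From those, Haru, Ivan, Gus, Amir — 9 in total.
No other element is forced below Finn by the given relations, so the count is 9.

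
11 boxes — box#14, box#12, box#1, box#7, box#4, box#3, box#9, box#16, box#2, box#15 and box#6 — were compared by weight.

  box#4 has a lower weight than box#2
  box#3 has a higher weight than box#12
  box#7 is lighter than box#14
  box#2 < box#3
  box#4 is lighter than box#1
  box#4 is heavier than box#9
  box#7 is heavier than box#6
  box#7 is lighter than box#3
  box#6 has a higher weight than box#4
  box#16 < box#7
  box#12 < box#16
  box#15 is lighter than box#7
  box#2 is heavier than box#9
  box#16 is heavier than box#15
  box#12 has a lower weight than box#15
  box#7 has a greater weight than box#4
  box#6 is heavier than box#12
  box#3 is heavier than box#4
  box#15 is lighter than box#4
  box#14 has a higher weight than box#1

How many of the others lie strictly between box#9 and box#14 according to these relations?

The relations place box#9 below box#14. An element lies strictly between them when it is forced above box#9 and also forced below box#14.
Above box#9: {box#4, box#6, box#2, box#7, box#1, box#3}. Below box#14: {box#12, box#15, box#16, box#4, box#6, box#7, box#1}.
Intersection: {box#4, box#6, box#7, box#1} — 4.

4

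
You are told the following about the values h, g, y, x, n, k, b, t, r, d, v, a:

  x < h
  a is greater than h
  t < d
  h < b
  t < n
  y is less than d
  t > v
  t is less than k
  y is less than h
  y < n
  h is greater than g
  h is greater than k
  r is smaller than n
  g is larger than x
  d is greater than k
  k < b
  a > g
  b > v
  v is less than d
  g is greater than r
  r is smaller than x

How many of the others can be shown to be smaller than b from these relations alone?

The elements the relations force below b are v, t, r, x, y, k, g, h — no chain reaches any other.
That is 8.

8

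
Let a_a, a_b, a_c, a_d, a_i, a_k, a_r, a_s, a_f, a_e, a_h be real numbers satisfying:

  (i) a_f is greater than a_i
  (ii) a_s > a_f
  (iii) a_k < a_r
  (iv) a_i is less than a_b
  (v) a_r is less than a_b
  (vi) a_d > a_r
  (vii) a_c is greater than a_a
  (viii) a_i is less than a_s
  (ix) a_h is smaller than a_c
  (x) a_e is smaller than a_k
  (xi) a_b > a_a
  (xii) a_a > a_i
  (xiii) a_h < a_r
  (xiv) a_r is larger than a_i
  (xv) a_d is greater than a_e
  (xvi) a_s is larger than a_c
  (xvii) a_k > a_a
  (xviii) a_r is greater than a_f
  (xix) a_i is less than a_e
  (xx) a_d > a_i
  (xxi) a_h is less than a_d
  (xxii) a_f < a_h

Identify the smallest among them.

a_f is not least since a_i < a_f; a_a is not least since a_i < a_a; a_h is not least since a_f < a_h; a_c is not least since a_h < a_c; a_e is not least since a_i < a_e; a_k is not least since a_e < a_k; a_s is not least since a_i < a_s; a_r is not least since a_i < a_r; a_d is not least since a_r < a_d; a_b is not least since a_i < a_b.
Only a_i has nothing below it, so a_i is the smallest.

a_i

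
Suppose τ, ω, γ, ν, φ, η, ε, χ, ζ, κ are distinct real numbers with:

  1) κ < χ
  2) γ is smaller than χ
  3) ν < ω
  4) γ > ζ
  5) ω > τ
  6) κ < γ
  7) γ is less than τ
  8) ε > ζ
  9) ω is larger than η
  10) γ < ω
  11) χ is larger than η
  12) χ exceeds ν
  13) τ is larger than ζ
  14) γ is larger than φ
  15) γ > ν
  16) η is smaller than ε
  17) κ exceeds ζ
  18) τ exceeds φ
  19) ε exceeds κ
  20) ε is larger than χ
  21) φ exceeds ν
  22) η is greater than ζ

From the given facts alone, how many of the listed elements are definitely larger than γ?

From γ the given relations immediately reach χ, τ, ω.
From those, ε — 4 in total.
Nothing else is reachable above γ; 4 in all.

4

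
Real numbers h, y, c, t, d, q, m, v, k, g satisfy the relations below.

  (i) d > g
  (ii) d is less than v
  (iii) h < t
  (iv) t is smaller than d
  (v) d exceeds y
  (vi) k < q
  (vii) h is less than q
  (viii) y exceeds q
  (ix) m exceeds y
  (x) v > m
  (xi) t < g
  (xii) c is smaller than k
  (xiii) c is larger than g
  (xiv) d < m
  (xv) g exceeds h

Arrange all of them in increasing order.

The consecutive links are each given: h < t; t < g; g < c; c < k; k < q; q < y; y < d; d < m; m < v.

h < t < g < c < k < q < y < d < m < v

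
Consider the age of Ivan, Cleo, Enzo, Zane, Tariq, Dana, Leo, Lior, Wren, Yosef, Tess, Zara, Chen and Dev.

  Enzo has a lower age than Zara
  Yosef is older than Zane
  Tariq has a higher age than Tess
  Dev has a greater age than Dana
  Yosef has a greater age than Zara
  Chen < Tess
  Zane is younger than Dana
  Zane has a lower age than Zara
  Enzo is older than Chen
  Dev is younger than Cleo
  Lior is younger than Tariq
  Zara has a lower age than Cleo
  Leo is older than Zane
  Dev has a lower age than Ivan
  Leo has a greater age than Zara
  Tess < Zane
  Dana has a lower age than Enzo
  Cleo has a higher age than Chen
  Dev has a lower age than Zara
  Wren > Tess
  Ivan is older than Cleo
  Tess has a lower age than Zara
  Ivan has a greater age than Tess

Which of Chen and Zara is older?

Zara

Chen < Tess and Tess < Zane give Chen < Zane.
With Zane < Dana: Chen < Tess < Zane < Dana.
Then Dana < Dev extends the chain to Dev.
Then Dev < Zara extends the chain to Zara.
So Chen < Zara; Zara is the older of the two.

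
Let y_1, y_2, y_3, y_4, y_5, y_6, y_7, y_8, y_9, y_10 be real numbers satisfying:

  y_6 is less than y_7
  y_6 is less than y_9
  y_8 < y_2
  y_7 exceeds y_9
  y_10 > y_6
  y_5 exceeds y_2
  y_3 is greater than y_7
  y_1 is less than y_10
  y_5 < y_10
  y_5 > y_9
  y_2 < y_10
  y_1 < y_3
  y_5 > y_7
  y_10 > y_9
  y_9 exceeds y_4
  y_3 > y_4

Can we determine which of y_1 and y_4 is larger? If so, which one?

undetermined

Following every chain through y_4: above y_4 we get y_9, y_7, y_5, y_3, y_10.
y_1 is not reached, and no chain runs the other way from y_1 to y_4.
So the given relations leave the order of y_4 and y_1 undetermined.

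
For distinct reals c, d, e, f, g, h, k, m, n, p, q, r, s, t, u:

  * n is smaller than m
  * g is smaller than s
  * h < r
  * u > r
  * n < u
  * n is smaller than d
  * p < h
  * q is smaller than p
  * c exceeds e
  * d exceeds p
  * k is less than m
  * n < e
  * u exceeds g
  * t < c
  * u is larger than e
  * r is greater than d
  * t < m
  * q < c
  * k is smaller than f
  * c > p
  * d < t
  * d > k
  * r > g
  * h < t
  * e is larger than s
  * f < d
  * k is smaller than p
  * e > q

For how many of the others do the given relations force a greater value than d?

5

The elements the relations force above d are t, c, m, r, u — no chain reaches any other.
That is 5.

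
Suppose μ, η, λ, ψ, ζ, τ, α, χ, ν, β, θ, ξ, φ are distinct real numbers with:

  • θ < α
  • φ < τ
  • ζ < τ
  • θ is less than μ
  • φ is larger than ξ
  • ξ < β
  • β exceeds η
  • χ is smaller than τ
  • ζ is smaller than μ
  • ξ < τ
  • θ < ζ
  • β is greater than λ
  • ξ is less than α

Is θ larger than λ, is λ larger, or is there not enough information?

Following every chain through λ: above λ we get β.
θ is not reached, and no chain runs the other way from θ to λ.
So the given relations leave the order of λ and θ undetermined.

undetermined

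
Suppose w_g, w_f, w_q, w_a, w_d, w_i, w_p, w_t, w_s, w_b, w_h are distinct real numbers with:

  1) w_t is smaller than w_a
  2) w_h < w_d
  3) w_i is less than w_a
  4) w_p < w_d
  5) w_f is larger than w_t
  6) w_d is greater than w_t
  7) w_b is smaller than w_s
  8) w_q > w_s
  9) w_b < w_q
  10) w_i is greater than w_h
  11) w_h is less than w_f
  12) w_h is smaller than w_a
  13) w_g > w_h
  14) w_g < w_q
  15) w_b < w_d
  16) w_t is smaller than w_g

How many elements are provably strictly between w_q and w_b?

The relations place w_b below w_q. An element lies strictly between them when it is forced above w_b and also forced below w_q.
Above w_b: {w_s, w_d}. Below w_q: {w_h, w_t, w_s, w_g}.
Intersection: {w_s} — 1.

1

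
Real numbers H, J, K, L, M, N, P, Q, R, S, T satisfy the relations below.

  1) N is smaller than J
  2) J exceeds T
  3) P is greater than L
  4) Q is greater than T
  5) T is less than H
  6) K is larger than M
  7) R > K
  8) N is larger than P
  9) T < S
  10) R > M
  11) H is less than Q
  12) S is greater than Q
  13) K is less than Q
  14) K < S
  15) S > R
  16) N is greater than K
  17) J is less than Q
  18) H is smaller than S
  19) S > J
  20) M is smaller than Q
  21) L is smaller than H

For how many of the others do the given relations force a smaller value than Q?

8

From Q the given relations immediately reach T, M, K, H, J.
From those, L, N — 7 in total.
From those, P — 8 in total.
No other element is forced below Q by the given relations, so the count is 8.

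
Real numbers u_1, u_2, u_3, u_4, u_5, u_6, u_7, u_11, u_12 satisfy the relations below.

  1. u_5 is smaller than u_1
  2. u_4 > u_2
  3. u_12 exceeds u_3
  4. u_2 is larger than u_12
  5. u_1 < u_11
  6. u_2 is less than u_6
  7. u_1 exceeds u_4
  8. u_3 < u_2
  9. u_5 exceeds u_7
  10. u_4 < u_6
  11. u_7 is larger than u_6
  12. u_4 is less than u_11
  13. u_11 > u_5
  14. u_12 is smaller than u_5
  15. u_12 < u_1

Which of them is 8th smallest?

The consecutive relations fix a unique order: u_3 < u_12 < u_2 < u_4 < u_6 < u_7 < u_5 < u_1 < u_11.
Counting 8 from the smallest end gives u_1.

u_1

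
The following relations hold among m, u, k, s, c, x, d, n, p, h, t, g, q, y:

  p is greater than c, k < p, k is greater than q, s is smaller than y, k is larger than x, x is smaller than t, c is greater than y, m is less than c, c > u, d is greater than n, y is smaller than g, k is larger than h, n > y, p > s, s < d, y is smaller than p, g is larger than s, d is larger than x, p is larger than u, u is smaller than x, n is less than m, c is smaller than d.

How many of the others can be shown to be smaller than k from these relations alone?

The elements the relations force below k are h, u, q, x — no chain reaches any other.
That is 4.

4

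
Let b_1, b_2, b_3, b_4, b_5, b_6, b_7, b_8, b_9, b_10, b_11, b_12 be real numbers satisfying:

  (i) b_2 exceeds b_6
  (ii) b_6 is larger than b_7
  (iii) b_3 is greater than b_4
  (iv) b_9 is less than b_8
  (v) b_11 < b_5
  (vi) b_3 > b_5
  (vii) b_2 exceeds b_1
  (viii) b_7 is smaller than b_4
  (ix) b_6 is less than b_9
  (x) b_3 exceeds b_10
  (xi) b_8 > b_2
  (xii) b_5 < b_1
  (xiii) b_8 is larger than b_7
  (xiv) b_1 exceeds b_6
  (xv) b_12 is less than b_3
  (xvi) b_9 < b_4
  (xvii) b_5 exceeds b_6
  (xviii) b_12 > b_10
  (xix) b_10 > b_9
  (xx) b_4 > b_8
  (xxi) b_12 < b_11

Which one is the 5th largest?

Piecing the relations together gives one ordering: b_7 < b_6 < b_9 < b_10 < b_12 < b_11 < b_5 < b_1 < b_2 < b_8 < b_4 < b_3.
The 5th largest is b_1.

b_1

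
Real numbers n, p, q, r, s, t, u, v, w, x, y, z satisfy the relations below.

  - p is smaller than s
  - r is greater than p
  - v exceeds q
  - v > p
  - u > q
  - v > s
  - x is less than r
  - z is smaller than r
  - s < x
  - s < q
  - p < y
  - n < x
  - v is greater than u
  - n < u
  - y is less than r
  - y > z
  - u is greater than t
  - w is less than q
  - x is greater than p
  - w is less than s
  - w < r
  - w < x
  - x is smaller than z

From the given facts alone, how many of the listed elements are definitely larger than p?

Directly above p: s, x, y, r, v.
One step further: z, q (7 so far).
One step further: u (8 so far).
Nothing else is reachable above p; 8 in all.

8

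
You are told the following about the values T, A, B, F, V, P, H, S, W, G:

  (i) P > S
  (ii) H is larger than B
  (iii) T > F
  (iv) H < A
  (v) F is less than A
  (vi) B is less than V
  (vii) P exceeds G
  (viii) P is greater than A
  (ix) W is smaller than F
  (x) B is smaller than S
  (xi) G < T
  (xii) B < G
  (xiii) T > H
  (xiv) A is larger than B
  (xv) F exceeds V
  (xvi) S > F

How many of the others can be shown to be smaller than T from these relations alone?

The elements the relations force below T are B, V, W, G, H, F — no chain reaches any other.
That is 6.

6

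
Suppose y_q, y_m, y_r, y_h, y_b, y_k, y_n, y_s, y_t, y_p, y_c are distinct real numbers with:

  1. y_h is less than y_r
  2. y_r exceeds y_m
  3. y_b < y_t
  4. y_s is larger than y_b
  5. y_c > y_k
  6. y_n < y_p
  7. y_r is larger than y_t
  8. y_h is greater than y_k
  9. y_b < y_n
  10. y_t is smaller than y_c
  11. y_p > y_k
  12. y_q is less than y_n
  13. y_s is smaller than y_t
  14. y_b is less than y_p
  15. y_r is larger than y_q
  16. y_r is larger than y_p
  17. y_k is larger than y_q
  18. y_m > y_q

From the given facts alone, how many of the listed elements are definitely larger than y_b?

From y_b the given relations immediately reach y_s, y_n, y_p, y_t.
From those, y_c, y_r — 6 in total.
No other element is forced above y_b by the given relations, so the count is 6.

6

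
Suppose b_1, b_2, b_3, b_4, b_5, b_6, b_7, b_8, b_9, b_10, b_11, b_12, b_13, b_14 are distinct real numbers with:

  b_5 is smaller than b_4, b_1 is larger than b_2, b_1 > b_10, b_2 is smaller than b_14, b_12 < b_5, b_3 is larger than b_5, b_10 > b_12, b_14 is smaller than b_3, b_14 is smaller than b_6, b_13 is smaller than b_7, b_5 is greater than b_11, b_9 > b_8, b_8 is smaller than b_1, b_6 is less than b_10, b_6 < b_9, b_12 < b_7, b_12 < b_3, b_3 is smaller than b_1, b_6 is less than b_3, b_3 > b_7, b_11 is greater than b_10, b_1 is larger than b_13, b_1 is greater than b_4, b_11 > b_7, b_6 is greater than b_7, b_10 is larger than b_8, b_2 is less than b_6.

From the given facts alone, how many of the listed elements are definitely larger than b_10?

From b_10 the given relations immediately reach b_11, b_1.
From those, b_5 — 3 in total.
From those, b_4, b_3 — 5 in total.
Nothing else is reachable above b_10; 5 in all.

5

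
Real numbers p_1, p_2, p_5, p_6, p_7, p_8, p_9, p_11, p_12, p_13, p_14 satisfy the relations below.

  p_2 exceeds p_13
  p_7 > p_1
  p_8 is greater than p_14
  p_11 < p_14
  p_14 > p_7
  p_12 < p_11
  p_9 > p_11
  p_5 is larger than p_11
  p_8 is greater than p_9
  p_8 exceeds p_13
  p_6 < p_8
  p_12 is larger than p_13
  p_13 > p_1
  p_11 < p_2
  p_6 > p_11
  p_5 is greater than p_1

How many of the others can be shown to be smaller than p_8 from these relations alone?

8

The elements the relations force below p_8 are p_1, p_13, p_12, p_11, p_7, p_9, p_6, p_14 — no chain reaches any other.
That is 8.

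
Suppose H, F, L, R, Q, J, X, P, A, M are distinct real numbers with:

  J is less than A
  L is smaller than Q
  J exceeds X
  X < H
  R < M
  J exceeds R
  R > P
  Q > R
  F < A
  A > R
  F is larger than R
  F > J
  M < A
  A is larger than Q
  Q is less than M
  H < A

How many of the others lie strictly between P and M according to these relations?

Chaining upward from P reaches: R, Q, J, F, A.
Chaining downward from M reaches: L, R, Q.
Strictly between P and M are those in both lists: R, Q — 2 elements.

2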